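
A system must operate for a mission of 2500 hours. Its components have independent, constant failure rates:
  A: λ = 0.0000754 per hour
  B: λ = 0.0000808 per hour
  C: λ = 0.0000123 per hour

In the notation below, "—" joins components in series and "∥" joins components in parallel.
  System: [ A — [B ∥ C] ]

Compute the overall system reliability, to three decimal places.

0.824

R(A) = exp(−0.0000754 × 2500) = 0.82820
R(B) = exp(−0.0000808 × 2500) = 0.81709
R(C) = exp(−0.0000123 × 2500) = 0.96972
Parallel (B and C): 1 − (1 − 0.81709)(1 − 0.96972) = 0.99446
Series (A and [0.99446]): 0.82820 × 0.99446 = 0.824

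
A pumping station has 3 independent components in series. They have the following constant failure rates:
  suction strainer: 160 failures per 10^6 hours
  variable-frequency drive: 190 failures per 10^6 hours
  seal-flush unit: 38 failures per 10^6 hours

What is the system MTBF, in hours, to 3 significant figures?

Series of exponential components: λ_sys = Σ λ_i
λ_sys = 0.00016 + 0.00019 + 0.000038 = 3.8800e-04 /h
MTBF = 1 / λ_sys = 2580 h

2580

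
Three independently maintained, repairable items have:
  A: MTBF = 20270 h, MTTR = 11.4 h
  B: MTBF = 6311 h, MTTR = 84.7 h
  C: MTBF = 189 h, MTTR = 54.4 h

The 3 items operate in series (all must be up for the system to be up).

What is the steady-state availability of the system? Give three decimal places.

0.766

A(A) = MTBF/(MTBF+MTTR) = 20270/(20270+11.4) = 0.999438
A(B) = MTBF/(MTBF+MTTR) = 6311/(6311+84.7) = 0.986757
A(C) = MTBF/(MTBF+MTTR) = 189/(189+54.4) = 0.776500
Series availability: 0.999438 × 0.986757 × 0.776500 = 0.766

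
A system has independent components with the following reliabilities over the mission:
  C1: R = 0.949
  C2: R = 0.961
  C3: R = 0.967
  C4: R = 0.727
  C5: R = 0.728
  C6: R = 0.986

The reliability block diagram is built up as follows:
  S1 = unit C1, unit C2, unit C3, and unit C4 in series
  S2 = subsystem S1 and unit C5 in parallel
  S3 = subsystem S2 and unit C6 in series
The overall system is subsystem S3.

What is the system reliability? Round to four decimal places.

0.8898

Series (C1, C2, C3, and C4): 0.949000 × 0.961000 × 0.967000 × 0.727000 = 0.641136
Parallel ([0.641136] and C5): 1 − (1 − 0.641136)(1 − 0.728000) = 0.902389
Series ([0.902389] and C6): 0.902389 × 0.986000 = 0.8898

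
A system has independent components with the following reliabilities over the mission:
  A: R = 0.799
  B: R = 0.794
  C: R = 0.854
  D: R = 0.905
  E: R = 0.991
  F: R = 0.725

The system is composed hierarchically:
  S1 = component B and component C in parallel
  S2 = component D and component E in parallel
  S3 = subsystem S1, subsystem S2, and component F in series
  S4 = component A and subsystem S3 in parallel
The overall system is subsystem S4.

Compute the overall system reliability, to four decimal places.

Parallel (B and C): 1 − (1 − 0.794000)(1 − 0.854000) = 0.969924
Parallel (D and E): 1 − (1 − 0.905000)(1 − 0.991000) = 0.999145
Series ([0.969924], [0.999145], and F): 0.969924 × 0.999145 × 0.725000 = 0.702594
Parallel (A and [0.702594]): 1 − (1 − 0.799000)(1 − 0.702594) = 0.9402

0.9402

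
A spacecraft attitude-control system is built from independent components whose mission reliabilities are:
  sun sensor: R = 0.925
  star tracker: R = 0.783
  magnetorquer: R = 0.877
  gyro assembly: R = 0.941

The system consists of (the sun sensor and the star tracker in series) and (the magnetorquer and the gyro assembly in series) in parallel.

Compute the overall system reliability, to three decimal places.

0.952

Series (sun sensor and star tracker): 0.92500 × 0.78300 = 0.72428
Series (magnetorquer and gyro assembly): 0.87700 × 0.94100 = 0.82526
Parallel ([0.72428] and [0.82526]): 1 − (1 − 0.72428)(1 − 0.82526) = 0.952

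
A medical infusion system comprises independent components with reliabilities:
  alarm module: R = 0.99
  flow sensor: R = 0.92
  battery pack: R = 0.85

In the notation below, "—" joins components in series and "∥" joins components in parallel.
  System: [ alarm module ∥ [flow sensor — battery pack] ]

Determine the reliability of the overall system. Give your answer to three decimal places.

Series (flow sensor and battery pack): 0.92000 × 0.85000 = 0.78200
Parallel (alarm module and [0.78200]): 1 − (1 − 0.99000)(1 − 0.78200) = 0.998

0.998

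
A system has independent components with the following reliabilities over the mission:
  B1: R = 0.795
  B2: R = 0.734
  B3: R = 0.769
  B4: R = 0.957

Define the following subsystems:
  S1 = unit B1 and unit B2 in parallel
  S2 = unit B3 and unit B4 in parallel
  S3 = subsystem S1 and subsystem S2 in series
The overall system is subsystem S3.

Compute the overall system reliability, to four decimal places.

0.9361

Parallel (B1 and B2): 1 − (1 − 0.795000)(1 − 0.734000) = 0.945470
Parallel (B3 and B4): 1 − (1 − 0.769000)(1 − 0.957000) = 0.990067
Series ([0.945470] and [0.990067]): 0.945470 × 0.990067 = 0.9361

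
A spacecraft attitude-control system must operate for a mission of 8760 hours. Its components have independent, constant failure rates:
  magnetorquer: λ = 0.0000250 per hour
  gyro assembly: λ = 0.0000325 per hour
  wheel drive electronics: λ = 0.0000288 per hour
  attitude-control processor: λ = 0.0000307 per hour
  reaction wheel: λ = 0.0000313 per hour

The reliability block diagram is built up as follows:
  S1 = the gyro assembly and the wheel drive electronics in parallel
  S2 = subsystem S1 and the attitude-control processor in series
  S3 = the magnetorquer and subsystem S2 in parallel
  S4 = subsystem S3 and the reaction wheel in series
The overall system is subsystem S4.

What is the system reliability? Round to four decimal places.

R(magnetorquer) = exp(−0.0000250 × 8760) = 0.803322
R(gyro assembly) = exp(−0.0000325 × 8760) = 0.752240
R(wheel drive electronics) = exp(−0.0000288 × 8760) = 0.777021
R(attitude-control processor) = exp(−0.0000307 × 8760) = 0.764195
R(reaction wheel) = exp(−0.0000313 × 8760) = 0.760189
Parallel (gyro assembly and wheel drive electronics): 1 − (1 − 0.752240)(1 − 0.777021) = 0.944755
Series ([0.944755] and attitude-control processor): 0.944755 × 0.764195 = 0.721977
Parallel (magnetorquer and [0.721977]): 1 − (1 − 0.803322)(1 − 0.721977) = 0.945319
Series ([0.945319] and reaction wheel): 0.945319 × 0.760189 = 0.7186

0.7186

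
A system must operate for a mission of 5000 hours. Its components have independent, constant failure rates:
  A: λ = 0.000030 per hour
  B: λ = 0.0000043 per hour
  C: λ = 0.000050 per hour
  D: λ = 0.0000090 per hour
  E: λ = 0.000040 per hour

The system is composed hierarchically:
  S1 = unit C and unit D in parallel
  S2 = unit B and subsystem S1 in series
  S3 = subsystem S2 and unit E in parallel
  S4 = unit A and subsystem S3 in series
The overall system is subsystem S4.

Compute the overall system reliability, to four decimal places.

0.8559

R(A) = exp(−0.000030 × 5000) = 0.860708
R(B) = exp(−0.0000043 × 5000) = 0.978729
R(C) = exp(−0.000050 × 5000) = 0.778801
R(D) = exp(−0.0000090 × 5000) = 0.955997
R(E) = exp(−0.000040 × 5000) = 0.818731
Parallel (C and D): 1 − (1 − 0.778801)(1 − 0.955997) = 0.990267
Series (B and [0.990267]): 0.978729 × 0.990267 = 0.969203
Parallel ([0.969203] and E): 1 − (1 − 0.969203)(1 − 0.818731) = 0.994417
Series (A and [0.994417]): 0.860708 × 0.994417 = 0.8559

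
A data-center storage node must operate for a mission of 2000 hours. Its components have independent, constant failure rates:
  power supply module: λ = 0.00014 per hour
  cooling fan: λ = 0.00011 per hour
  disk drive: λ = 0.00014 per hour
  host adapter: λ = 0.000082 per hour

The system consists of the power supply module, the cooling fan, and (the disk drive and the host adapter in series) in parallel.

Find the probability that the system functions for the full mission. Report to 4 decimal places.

R(power supply module) = exp(−0.00014 × 2000) = 0.755784
R(cooling fan) = exp(−0.00011 × 2000) = 0.802519
R(disk drive) = exp(−0.00014 × 2000) = 0.755784
R(host adapter) = exp(−0.000082 × 2000) = 0.848742
Series (disk drive and host adapter): 0.755784 × 0.848742 = 0.641466
Parallel (power supply module, cooling fan, and [0.641466]): 1 − (1 − 0.755784)(1 − 0.802519)(1 − 0.641466) = 0.9827

0.9827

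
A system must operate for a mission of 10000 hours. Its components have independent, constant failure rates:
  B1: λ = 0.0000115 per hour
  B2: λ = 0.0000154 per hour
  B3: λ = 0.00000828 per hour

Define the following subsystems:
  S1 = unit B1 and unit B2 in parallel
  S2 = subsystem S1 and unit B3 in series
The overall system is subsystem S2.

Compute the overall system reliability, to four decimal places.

0.9063

R(B1) = exp(−0.0000115 × 10000) = 0.891366
R(B2) = exp(−0.0000154 × 10000) = 0.857272
R(B3) = exp(−0.00000828 × 10000) = 0.920535
Parallel (B1 and B2): 1 − (1 − 0.891366)(1 − 0.857272) = 0.984495
Series ([0.984495] and B3): 0.984495 × 0.920535 = 0.9063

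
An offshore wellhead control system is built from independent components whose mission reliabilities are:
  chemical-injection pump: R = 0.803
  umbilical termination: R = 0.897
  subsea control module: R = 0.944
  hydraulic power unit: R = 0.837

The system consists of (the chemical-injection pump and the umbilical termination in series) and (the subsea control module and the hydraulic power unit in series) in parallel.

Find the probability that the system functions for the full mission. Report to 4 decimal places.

0.9413

Series (chemical-injection pump and umbilical termination): 0.803000 × 0.897000 = 0.720291
Series (subsea control module and hydraulic power unit): 0.944000 × 0.837000 = 0.790128
Parallel ([0.720291] and [0.790128]): 1 − (1 − 0.720291)(1 − 0.790128) = 0.9413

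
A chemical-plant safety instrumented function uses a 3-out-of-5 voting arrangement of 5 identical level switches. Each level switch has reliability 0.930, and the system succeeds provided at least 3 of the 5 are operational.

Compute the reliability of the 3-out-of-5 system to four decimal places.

0.9969

R = Σ_{i=3}^{5} C(5,i) p^i (1−p)^{5−i} with p = 0.930
C(5,3)·0.930^3·0.070^2 = 0.039413
C(5,4)·0.930^4·0.070^1 = 0.261818
C(5,5)·0.930^5·0.070^0 = 0.695688
Sum = 0.9969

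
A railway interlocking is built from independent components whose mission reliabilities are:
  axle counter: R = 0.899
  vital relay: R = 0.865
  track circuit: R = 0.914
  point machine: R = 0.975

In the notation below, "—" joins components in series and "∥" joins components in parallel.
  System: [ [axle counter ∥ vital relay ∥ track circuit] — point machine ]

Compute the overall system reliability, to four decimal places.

Parallel (axle counter, vital relay, and track circuit): 1 − (1 − 0.899000)(1 − 0.865000)(1 − 0.914000) = 0.998827
Series ([0.998827] and point machine): 0.998827 × 0.975000 = 0.9739

0.9739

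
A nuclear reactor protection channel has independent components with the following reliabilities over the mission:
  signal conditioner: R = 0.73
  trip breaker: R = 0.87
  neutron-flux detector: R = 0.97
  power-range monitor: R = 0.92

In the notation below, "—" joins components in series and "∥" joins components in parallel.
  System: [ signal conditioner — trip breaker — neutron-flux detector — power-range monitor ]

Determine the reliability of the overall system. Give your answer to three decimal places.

Series (signal conditioner, trip breaker, neutron-flux detector, and power-range monitor): 0.73000 × 0.87000 × 0.97000 × 0.92000 = 0.567

0.567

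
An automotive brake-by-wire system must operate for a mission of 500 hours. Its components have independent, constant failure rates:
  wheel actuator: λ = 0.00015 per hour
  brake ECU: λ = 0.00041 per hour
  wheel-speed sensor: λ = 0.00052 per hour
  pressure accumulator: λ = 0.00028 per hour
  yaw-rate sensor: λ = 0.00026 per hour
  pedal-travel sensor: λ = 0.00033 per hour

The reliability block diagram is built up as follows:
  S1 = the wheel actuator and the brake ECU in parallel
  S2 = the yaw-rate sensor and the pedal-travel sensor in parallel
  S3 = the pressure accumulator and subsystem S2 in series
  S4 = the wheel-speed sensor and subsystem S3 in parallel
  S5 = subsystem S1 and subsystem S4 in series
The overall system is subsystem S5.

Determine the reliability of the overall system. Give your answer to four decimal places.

0.9535

R(wheel actuator) = exp(−0.00015 × 500) = 0.927743
R(brake ECU) = exp(−0.00041 × 500) = 0.814647
R(wheel-speed sensor) = exp(−0.00052 × 500) = 0.771052
R(pressure accumulator) = exp(−0.00028 × 500) = 0.869358
R(yaw-rate sensor) = exp(−0.00026 × 500) = 0.878095
R(pedal-travel sensor) = exp(−0.00033 × 500) = 0.847894
Parallel (wheel actuator and brake ECU): 1 − (1 − 0.927743)(1 − 0.814647) = 0.986607
Parallel (yaw-rate sensor and pedal-travel sensor): 1 − (1 − 0.878095)(1 − 0.847894) = 0.981458
Series (pressure accumulator and [0.981458]): 0.869358 × 0.981458 = 0.853238
Parallel (wheel-speed sensor and [0.853238]): 1 − (1 − 0.771052)(1 − 0.853238) = 0.966399
Series ([0.986607] and [0.966399]): 0.986607 × 0.966399 = 0.9535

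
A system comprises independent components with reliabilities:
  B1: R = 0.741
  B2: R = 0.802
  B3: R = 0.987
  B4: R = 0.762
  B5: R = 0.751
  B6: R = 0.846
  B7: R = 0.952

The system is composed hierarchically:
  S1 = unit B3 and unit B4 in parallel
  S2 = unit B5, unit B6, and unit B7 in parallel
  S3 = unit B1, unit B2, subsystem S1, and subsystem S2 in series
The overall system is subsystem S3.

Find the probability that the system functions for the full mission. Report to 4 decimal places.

0.5914

Parallel (B3 and B4): 1 − (1 − 0.987000)(1 − 0.762000) = 0.996906
Parallel (B5, B6, and B7): 1 − (1 − 0.751000)(1 − 0.846000)(1 − 0.952000) = 0.998159
Series (B1, B2, [0.996906], and [0.998159]): 0.741000 × 0.802000 × 0.996906 × 0.998159 = 0.5914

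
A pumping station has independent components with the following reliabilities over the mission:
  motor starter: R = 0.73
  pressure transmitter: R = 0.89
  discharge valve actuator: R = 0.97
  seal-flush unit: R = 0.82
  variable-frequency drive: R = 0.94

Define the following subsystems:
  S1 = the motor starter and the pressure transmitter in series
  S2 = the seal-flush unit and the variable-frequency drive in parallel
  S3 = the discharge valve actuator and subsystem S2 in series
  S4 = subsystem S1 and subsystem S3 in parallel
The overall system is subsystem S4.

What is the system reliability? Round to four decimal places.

0.9858

Series (motor starter and pressure transmitter): 0.730000 × 0.890000 = 0.649700
Parallel (seal-flush unit and variable-frequency drive): 1 − (1 − 0.820000)(1 − 0.940000) = 0.989200
Series (discharge valve actuator and [0.989200]): 0.970000 × 0.989200 = 0.959524
Parallel ([0.649700] and [0.959524]): 1 − (1 − 0.649700)(1 − 0.959524) = 0.9858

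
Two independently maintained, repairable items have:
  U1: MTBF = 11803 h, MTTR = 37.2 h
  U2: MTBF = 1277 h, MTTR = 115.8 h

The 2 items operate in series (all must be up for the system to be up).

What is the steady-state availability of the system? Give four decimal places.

A(U1) = MTBF/(MTBF+MTTR) = 11803/(11803+37.2) = 0.996858
A(U2) = MTBF/(MTBF+MTTR) = 1277/(1277+115.8) = 0.916858
Series availability: 0.996858 × 0.916858 = 0.9140

0.9140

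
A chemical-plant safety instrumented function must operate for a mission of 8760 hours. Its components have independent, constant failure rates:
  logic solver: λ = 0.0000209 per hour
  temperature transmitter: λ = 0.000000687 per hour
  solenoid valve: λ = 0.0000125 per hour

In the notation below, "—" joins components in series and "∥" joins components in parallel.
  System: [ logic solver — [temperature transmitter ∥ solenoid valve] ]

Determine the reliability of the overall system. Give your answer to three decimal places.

R(logic solver) = exp(−0.0000209 × 8760) = 0.83270
R(temperature transmitter) = exp(−0.000000687 × 8760) = 0.99400
R(solenoid valve) = exp(−0.0000125 × 8760) = 0.89628
Parallel (temperature transmitter and solenoid valve): 1 − (1 − 0.99400)(1 − 0.89628) = 0.99938
Series (logic solver and [0.99938]): 0.83270 × 0.99938 = 0.832

0.832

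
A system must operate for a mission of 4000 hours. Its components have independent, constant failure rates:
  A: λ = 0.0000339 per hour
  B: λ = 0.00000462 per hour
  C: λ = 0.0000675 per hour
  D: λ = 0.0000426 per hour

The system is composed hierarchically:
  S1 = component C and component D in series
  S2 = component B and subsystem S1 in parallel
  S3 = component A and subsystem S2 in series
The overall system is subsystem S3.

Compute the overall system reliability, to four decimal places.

R(A) = exp(−0.0000339 × 4000) = 0.873192
R(B) = exp(−0.00000462 × 4000) = 0.981690
R(C) = exp(−0.0000675 × 4000) = 0.763379
R(D) = exp(−0.0000426 × 4000) = 0.843327
Series (C and D): 0.763379 × 0.843327 = 0.643778
Parallel (B and [0.643778]): 1 − (1 − 0.981690)(1 − 0.643778) = 0.993478
Series (A and [0.993478]): 0.873192 × 0.993478 = 0.8675

0.8675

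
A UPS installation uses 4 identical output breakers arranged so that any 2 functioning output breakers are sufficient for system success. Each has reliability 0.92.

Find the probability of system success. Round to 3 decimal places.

R = Σ_{i=2}^{4} C(4,i) p^i (1−p)^{4−i} with p = 0.92
C(4,2)·0.92^2·0.08^2 = 0.03250
C(4,3)·0.92^3·0.08^1 = 0.24918
C(4,4)·0.92^4·0.08^0 = 0.71639
Sum = 0.998

0.998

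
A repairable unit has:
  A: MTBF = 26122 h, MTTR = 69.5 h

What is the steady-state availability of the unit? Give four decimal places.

A(A) = MTBF/(MTBF+MTTR) = 26122/(26122+69.5) = 0.9973

0.9973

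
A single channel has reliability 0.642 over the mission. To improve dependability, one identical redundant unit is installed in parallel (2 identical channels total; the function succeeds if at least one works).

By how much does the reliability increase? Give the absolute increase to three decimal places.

0.230

R_before = 0.642
R_after = 1 − (1 − 0.642)^2 = 0.872
ΔR = 0.872 − 0.642 = 0.230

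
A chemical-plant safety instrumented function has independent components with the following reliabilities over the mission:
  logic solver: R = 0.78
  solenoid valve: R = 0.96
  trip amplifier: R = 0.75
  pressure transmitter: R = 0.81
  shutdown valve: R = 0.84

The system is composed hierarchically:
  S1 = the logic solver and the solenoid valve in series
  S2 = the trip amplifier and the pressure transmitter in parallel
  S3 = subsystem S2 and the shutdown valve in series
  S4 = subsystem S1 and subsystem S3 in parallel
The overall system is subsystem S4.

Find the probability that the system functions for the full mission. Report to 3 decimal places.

Series (logic solver and solenoid valve): 0.78000 × 0.96000 = 0.74880
Parallel (trip amplifier and pressure transmitter): 1 − (1 − 0.75000)(1 − 0.81000) = 0.95250
Series ([0.95250] and shutdown valve): 0.95250 × 0.84000 = 0.80010
Parallel ([0.74880] and [0.80010]): 1 − (1 − 0.74880)(1 − 0.80010) = 0.950

0.950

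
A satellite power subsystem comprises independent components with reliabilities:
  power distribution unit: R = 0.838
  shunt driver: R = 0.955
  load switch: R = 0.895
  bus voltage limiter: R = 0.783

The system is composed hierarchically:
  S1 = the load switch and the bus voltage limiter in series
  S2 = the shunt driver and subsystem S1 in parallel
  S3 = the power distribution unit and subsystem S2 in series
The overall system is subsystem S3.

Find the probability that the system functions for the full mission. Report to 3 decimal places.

Series (load switch and bus voltage limiter): 0.89500 × 0.78300 = 0.70079
Parallel (shunt driver and [0.70079]): 1 − (1 − 0.95500)(1 − 0.70079) = 0.98654
Series (power distribution unit and [0.98654]): 0.83800 × 0.98654 = 0.827

0.827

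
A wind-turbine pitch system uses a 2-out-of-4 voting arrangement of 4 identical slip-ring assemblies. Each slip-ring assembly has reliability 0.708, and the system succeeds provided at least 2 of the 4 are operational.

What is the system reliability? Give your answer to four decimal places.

0.9222

R = Σ_{i=2}^{4} C(4,i) p^i (1−p)^{4−i} with p = 0.708
C(4,2)·0.708^2·0.292^2 = 0.256439
C(4,3)·0.708^3·0.292^1 = 0.414517
C(4,4)·0.708^4·0.292^0 = 0.251266
Sum = 0.9222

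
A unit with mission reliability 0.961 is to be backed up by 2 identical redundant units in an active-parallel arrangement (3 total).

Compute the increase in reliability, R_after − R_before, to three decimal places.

0.039

R_before = 0.961
R_after = 1 − (1 − 0.961)^3 = 1.000
ΔR = 1.000 − 0.961 = 0.039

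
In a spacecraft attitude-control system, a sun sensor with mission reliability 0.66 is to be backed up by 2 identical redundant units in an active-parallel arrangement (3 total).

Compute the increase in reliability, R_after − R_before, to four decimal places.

0.3007

R_before = 0.66
R_after = 1 − (1 − 0.66)^3 = 0.9607
ΔR = 0.9607 − 0.66 = 0.3007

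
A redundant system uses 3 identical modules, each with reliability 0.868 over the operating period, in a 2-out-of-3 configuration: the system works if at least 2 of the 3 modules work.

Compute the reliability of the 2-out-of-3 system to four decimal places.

0.9523

R = Σ_{i=2}^{3} C(3,i) p^i (1−p)^{3−i} with p = 0.868
C(3,2)·0.868^2·0.132^1 = 0.298356
C(3,3)·0.868^3·0.132^0 = 0.653972
Sum = 0.9523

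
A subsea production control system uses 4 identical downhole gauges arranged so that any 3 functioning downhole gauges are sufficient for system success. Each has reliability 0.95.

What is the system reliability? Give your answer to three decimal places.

0.986

R = Σ_{i=3}^{4} C(4,i) p^i (1−p)^{4−i} with p = 0.95
C(4,3)·0.95^3·0.05^1 = 0.17148
C(4,4)·0.95^4·0.05^0 = 0.81451
Sum = 0.986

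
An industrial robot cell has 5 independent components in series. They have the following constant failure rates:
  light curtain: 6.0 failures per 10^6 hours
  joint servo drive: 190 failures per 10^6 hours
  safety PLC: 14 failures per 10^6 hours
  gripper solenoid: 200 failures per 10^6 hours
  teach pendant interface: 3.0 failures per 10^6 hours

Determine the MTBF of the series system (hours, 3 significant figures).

Series of exponential components: λ_sys = Σ λ_i
λ_sys = 0.0000060 + 0.00019 + 0.000014 + 0.00020 + 0.0000030 = 4.1300e-04 /h
MTBF = 1 / λ_sys = 2420 h

2420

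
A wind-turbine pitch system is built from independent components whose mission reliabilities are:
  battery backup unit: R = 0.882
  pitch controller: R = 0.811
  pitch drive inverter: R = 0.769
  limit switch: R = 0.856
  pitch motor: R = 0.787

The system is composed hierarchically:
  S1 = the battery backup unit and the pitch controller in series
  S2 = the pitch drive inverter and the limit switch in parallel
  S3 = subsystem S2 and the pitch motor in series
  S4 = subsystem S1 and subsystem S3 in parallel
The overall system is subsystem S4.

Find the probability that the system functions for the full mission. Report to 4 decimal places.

Series (battery backup unit and pitch controller): 0.882000 × 0.811000 = 0.715302
Parallel (pitch drive inverter and limit switch): 1 − (1 − 0.769000)(1 − 0.856000) = 0.966736
Series ([0.966736] and pitch motor): 0.966736 × 0.787000 = 0.760821
Parallel ([0.715302] and [0.760821]): 1 − (1 − 0.715302)(1 − 0.760821) = 0.9319

0.9319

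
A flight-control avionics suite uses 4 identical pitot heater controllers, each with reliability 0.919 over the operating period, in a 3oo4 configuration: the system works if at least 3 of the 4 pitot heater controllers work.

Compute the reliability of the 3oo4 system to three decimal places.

0.965

R = Σ_{i=3}^{4} C(4,i) p^i (1−p)^{4−i} with p = 0.919
C(4,3)·0.919^3·0.081^1 = 0.25147
C(4,4)·0.919^4·0.081^0 = 0.71328
Sum = 0.965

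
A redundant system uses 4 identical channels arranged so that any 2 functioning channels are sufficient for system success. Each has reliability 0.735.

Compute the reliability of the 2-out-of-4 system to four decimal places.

R = Σ_{i=2}^{4} C(4,i) p^i (1−p)^{4−i} with p = 0.735
C(4,2)·0.735^2·0.265^2 = 0.227624
C(4,3)·0.735^3·0.265^1 = 0.420889
C(4,4)·0.735^4·0.265^0 = 0.291843
Sum = 0.9404

0.9404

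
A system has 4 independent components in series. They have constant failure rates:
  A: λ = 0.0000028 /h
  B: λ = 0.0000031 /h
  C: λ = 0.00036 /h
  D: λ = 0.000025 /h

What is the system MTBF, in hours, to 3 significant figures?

2560

Series of exponential components: λ_sys = Σ λ_i
λ_sys = 0.0000028 + 0.0000031 + 0.00036 + 0.000025 = 3.9090e-04 /h
MTBF = 1 / λ_sys = 2560 h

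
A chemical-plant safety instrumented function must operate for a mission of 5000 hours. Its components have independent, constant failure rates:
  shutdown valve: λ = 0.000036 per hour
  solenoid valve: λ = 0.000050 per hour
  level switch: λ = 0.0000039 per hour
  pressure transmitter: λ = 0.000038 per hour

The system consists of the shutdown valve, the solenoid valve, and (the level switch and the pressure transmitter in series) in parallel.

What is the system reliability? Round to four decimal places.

0.9931

R(shutdown valve) = exp(−0.000036 × 5000) = 0.835270
R(solenoid valve) = exp(−0.000050 × 5000) = 0.778801
R(level switch) = exp(−0.0000039 × 5000) = 0.980689
R(pressure transmitter) = exp(−0.000038 × 5000) = 0.826959
Series (level switch and pressure transmitter): 0.980689 × 0.826959 = 0.810990
Parallel (shutdown valve, solenoid valve, and [0.810990]): 1 − (1 − 0.835270)(1 − 0.778801)(1 − 0.810990) = 0.9931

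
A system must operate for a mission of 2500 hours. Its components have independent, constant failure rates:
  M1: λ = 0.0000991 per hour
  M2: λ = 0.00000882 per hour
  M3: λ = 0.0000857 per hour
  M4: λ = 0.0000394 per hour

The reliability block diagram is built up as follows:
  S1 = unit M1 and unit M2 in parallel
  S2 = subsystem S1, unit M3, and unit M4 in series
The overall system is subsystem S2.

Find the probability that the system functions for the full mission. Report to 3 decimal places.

R(M1) = exp(−0.0000991 × 2500) = 0.78056
R(M2) = exp(−0.00000882 × 2500) = 0.97819
R(M3) = exp(−0.0000857 × 2500) = 0.80715
R(M4) = exp(−0.0000394 × 2500) = 0.90620
Parallel (M1 and M2): 1 − (1 − 0.78056)(1 − 0.97819) = 0.99521
Series ([0.99521], M3, and M4): 0.99521 × 0.80715 × 0.90620 = 0.728

0.728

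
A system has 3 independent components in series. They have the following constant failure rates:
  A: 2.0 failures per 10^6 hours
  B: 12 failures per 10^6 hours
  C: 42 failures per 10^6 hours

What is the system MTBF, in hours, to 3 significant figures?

17900

Series of exponential components: λ_sys = Σ λ_i
λ_sys = 0.0000020 + 0.000012 + 0.000042 = 5.6000e-05 /h
MTBF = 1 / λ_sys = 17900 h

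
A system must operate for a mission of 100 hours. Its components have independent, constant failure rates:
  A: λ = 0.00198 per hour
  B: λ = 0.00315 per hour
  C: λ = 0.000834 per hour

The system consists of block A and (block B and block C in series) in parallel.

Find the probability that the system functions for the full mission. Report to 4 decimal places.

R(A) = exp(−0.00198 × 100) = 0.820370
R(B) = exp(−0.00315 × 100) = 0.729789
R(C) = exp(−0.000834 × 100) = 0.919983
Series (B and C): 0.729789 × 0.919983 = 0.671393
Parallel (A and [0.671393]): 1 − (1 − 0.820370)(1 − 0.671393) = 0.9410

0.9410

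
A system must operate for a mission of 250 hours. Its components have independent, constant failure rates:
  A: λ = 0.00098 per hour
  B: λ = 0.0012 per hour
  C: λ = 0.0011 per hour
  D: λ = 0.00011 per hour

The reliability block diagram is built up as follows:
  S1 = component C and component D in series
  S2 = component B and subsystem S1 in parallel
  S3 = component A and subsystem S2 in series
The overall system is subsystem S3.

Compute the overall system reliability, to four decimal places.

0.7298

R(A) = exp(−0.00098 × 250) = 0.782705
R(B) = exp(−0.0012 × 250) = 0.740818
R(C) = exp(−0.0011 × 250) = 0.759572
R(D) = exp(−0.00011 × 250) = 0.972875
Series (C and D): 0.759572 × 0.972875 = 0.738969
Parallel (B and [0.738969]): 1 − (1 − 0.740818)(1 − 0.738969) = 0.932345
Series (A and [0.932345]): 0.782705 × 0.932345 = 0.7298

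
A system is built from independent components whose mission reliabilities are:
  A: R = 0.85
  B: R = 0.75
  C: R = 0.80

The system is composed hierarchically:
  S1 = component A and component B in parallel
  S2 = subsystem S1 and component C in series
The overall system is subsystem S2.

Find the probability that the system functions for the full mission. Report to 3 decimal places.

0.770

Parallel (A and B): 1 − (1 − 0.85000)(1 − 0.75000) = 0.96250
Series ([0.96250] and C): 0.96250 × 0.80000 = 0.770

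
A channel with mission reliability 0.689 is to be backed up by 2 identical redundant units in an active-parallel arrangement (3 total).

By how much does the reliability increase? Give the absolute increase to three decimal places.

R_before = 0.689
R_after = 1 − (1 − 0.689)^3 = 0.970
ΔR = 0.970 − 0.689 = 0.281

0.281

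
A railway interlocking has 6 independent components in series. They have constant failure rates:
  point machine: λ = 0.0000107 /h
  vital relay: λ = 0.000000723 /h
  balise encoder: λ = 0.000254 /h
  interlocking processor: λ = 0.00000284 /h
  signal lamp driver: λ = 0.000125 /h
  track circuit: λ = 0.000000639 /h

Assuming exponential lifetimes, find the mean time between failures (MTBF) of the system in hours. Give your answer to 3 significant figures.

2540

Series of exponential components: λ_sys = Σ λ_i
λ_sys = 0.0000107 + 0.000000723 + 0.000254 + 0.00000284 + 0.000125 + 0.000000639 = 3.9390e-04 /h
MTBF = 1 / λ_sys = 2540 h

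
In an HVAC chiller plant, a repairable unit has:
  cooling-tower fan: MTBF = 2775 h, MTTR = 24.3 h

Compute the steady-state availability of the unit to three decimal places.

A(cooling-tower fan) = MTBF/(MTBF+MTTR) = 2775/(2775+24.3) = 0.991

0.991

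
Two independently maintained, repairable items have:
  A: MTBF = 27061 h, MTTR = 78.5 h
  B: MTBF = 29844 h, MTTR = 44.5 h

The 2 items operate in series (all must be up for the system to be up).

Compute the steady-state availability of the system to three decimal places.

0.996

A(A) = MTBF/(MTBF+MTTR) = 27061/(27061+78.5) = 0.997108
A(B) = MTBF/(MTBF+MTTR) = 29844/(29844+44.5) = 0.998511
Series availability: 0.997108 × 0.998511 = 0.996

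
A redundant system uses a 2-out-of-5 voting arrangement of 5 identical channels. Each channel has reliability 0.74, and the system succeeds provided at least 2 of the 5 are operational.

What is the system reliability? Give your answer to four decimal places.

R = Σ_{i=2}^{5} C(5,i) p^i (1−p)^{5−i} with p = 0.74
C(5,2)·0.74^2·0.26^3 = 0.096246
C(5,3)·0.74^3·0.26^2 = 0.273931
C(5,4)·0.74^4·0.26^1 = 0.389825
C(5,5)·0.74^5·0.26^0 = 0.221901
Sum = 0.9819

0.9819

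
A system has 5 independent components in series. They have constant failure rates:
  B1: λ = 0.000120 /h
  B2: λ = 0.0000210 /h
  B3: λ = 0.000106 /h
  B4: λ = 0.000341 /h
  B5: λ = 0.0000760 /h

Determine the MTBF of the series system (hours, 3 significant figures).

Series of exponential components: λ_sys = Σ λ_i
λ_sys = 0.000120 + 0.0000210 + 0.000106 + 0.000341 + 0.0000760 = 6.6400e-04 /h
MTBF = 1 / λ_sys = 1510 h

1510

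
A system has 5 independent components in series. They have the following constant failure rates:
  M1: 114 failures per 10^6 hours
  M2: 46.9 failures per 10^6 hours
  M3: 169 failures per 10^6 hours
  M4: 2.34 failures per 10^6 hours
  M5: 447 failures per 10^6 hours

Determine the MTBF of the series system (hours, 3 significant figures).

Series of exponential components: λ_sys = Σ λ_i
λ_sys = 0.000114 + 0.0000469 + 0.000169 + 0.00000234 + 0.000447 = 7.7924e-04 /h
MTBF = 1 / λ_sys = 1280 h

1280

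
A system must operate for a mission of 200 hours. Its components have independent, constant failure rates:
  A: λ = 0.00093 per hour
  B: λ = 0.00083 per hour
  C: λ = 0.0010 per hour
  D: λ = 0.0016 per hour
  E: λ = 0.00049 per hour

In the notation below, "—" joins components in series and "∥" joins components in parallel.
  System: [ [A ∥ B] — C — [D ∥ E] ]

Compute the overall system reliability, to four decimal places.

0.7771

R(A) = exp(−0.00093 × 200) = 0.830274
R(B) = exp(−0.00083 × 200) = 0.847046
R(C) = exp(−0.0010 × 200) = 0.818731
R(D) = exp(−0.0016 × 200) = 0.726149
R(E) = exp(−0.00049 × 200) = 0.906649
Parallel (A and B): 1 − (1 − 0.830274)(1 − 0.847046) = 0.974040
Parallel (D and E): 1 − (1 − 0.726149)(1 − 0.906649) = 0.974436
Series ([0.974040], C, and [0.974436]): 0.974040 × 0.818731 × 0.974436 = 0.7771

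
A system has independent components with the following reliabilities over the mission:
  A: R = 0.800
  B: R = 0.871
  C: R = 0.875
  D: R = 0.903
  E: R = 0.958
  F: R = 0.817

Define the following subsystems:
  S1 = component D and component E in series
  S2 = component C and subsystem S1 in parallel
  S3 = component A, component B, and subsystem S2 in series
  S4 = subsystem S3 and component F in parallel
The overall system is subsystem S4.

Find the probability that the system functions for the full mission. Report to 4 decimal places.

0.9424

Series (D and E): 0.903000 × 0.958000 = 0.865074
Parallel (C and [0.865074]): 1 − (1 − 0.875000)(1 − 0.865074) = 0.983134
Series (A, B, and [0.983134]): 0.800000 × 0.871000 × 0.983134 = 0.685048
Parallel ([0.685048] and F): 1 − (1 − 0.685048)(1 − 0.817000) = 0.9424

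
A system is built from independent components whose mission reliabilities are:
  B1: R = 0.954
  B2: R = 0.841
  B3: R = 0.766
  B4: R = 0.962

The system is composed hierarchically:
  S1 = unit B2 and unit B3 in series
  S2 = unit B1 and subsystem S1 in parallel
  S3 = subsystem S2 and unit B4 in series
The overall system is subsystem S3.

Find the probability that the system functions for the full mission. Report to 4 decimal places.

0.9463

Series (B2 and B3): 0.841000 × 0.766000 = 0.644206
Parallel (B1 and [0.644206]): 1 − (1 − 0.954000)(1 − 0.644206) = 0.983633
Series ([0.983633] and B4): 0.983633 × 0.962000 = 0.9463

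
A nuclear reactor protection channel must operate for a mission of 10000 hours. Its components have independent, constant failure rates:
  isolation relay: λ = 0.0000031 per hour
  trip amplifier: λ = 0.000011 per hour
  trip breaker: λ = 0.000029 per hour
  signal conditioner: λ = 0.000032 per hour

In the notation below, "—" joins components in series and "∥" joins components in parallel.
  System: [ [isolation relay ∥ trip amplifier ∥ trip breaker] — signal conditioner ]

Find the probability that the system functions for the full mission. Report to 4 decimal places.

0.7256

R(isolation relay) = exp(−0.0000031 × 10000) = 0.969476
R(trip amplifier) = exp(−0.000011 × 10000) = 0.895834
R(trip breaker) = exp(−0.000029 × 10000) = 0.748264
R(signal conditioner) = exp(−0.000032 × 10000) = 0.726149
Parallel (isolation relay, trip amplifier, and trip breaker): 1 − (1 − 0.969476)(1 − 0.895834)(1 − 0.748264) = 0.999200
Series ([0.999200] and signal conditioner): 0.999200 × 0.726149 = 0.7256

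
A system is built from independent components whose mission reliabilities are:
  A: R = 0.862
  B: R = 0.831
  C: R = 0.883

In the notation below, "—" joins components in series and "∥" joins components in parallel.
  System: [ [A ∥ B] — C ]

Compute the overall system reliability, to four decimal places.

0.8624

Parallel (A and B): 1 − (1 − 0.862000)(1 − 0.831000) = 0.976678
Series ([0.976678] and C): 0.976678 × 0.883000 = 0.8624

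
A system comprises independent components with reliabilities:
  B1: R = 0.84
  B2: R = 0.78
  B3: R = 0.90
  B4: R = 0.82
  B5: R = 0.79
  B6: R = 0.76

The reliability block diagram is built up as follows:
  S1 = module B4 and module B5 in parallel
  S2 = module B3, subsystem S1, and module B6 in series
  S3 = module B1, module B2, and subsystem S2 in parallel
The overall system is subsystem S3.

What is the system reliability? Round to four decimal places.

0.9880

Parallel (B4 and B5): 1 − (1 − 0.820000)(1 − 0.790000) = 0.962200
Series (B3, [0.962200], and B6): 0.900000 × 0.962200 × 0.760000 = 0.658145
Parallel (B1, B2, and [0.658145]): 1 − (1 − 0.840000)(1 − 0.780000)(1 − 0.658145) = 0.9880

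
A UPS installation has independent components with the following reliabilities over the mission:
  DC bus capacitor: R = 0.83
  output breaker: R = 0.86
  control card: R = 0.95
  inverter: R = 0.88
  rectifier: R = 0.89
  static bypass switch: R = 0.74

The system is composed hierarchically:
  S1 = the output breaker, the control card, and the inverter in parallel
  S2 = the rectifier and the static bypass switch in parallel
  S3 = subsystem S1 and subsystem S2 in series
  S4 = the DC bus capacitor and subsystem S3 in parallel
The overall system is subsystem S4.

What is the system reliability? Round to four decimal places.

Parallel (output breaker, control card, and inverter): 1 − (1 − 0.860000)(1 − 0.950000)(1 − 0.880000) = 0.999160
Parallel (rectifier and static bypass switch): 1 − (1 − 0.890000)(1 − 0.740000) = 0.971400
Series ([0.999160] and [0.971400]): 0.999160 × 0.971400 = 0.970584
Parallel (DC bus capacitor and [0.970584]): 1 − (1 − 0.830000)(1 − 0.970584) = 0.9950

0.9950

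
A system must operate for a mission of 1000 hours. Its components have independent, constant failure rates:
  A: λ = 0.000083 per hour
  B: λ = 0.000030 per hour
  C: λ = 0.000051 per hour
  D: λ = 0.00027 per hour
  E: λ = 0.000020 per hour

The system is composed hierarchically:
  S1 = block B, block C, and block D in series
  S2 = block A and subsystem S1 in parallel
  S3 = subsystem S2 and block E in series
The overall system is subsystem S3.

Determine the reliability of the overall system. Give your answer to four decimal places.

R(A) = exp(−0.000083 × 1000) = 0.920351
R(B) = exp(−0.000030 × 1000) = 0.970446
R(C) = exp(−0.000051 × 1000) = 0.950279
R(D) = exp(−0.00027 × 1000) = 0.763379
R(E) = exp(−0.000020 × 1000) = 0.980199
Series (B, C, and D): 0.970446 × 0.950279 × 0.763379 = 0.703984
Parallel (A and [0.703984]): 1 − (1 − 0.920351)(1 − 0.703984) = 0.976423
Series ([0.976423] and E): 0.976423 × 0.980199 = 0.9571

0.9571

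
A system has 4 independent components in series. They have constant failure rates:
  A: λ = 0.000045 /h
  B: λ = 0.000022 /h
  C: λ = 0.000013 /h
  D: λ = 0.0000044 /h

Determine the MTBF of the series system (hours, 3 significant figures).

Series of exponential components: λ_sys = Σ λ_i
λ_sys = 0.000045 + 0.000022 + 0.000013 + 0.0000044 = 8.4400e-05 /h
MTBF = 1 / λ_sys = 11800 h

11800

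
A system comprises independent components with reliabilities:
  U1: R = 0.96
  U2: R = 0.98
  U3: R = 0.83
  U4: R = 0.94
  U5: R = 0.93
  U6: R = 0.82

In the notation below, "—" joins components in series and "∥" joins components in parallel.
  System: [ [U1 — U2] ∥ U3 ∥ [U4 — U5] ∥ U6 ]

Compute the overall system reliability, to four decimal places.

0.9998

Series (U1 and U2): 0.960000 × 0.980000 = 0.940800
Series (U4 and U5): 0.940000 × 0.930000 = 0.874200
Parallel ([0.940800], U3, [0.874200], and U6): 1 − (1 − 0.940800)(1 − 0.830000)(1 − 0.874200)(1 − 0.820000) = 0.9998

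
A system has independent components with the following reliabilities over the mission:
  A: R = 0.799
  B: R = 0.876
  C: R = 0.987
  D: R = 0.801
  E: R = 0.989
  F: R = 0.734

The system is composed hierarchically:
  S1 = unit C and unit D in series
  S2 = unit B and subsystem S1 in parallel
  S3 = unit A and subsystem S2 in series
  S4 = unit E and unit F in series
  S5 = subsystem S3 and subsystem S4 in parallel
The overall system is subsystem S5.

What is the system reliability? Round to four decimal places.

0.9392

Series (C and D): 0.987000 × 0.801000 = 0.790587
Parallel (B and [0.790587]): 1 − (1 − 0.876000)(1 − 0.790587) = 0.974033
Series (A and [0.974033]): 0.799000 × 0.974033 = 0.778252
Series (E and F): 0.989000 × 0.734000 = 0.725926
Parallel ([0.778252] and [0.725926]): 1 − (1 − 0.778252)(1 − 0.725926) = 0.9392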